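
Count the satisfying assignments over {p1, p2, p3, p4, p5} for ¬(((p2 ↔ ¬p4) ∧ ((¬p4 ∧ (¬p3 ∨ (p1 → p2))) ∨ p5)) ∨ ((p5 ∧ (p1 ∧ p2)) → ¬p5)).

Initial set: {¬(((p2 ↔ ¬p4) ∧ ((¬p4 ∧ (¬p3 ∨ (p1 → p2))) ∨ p5)) ∨ ((p5 ∧ (p1 ∧ p2)) → ¬p5))}.
¬(((p2 ↔ ¬p4) ∧ ((¬p4 ∧ (¬p3 ∨ (p1 → p2))) ∨ p5)) ∨ ((p5 ∧ (p1 ∧ p2)) → ¬p5)): α-rule — add ¬((p2 ↔ ¬p4) ∧ ((¬p4 ∧ (¬p3 ∨ (p1 → p2))) ∨ p5)), ¬((p5 ∧ (p1 ∧ p2)) → ¬p5).
¬((p5 ∧ (p1 ∧ p2)) → ¬p5): α-rule — add (p5 ∧ (p1 ∧ p2)), ¬¬p5.
(p5 ∧ (p1 ∧ p2)): α-rule — add p5, (p1 ∧ p2).
(p1 ∧ p2): α-rule — add p1, p2.
¬((p2 ↔ ¬p4) ∧ ((¬p4 ∧ (¬p3 ∨ (p1 → p2))) ∨ p5)): β-rule — branch into ¬(p2 ↔ ¬p4)  //  ¬((¬p4 ∧ (¬p3 ∨ (p1 → p2))) ∨ p5).
  branch 1 (add ¬(p2 ↔ ¬p4)):
    ¬(p2 ↔ ¬p4): β-rule — branch into p2, ¬¬p4  //  ¬p2, ¬p4.
      branch 1.1 (add p2, ¬¬p4):
        ○ open, literals {p1=true, p2=true, p4=true, p5=true}.
      branch 1.2 (add ¬p2, ¬p4):
        × closes — contains both p2 and ¬p2.
  branch 2 (add ¬((¬p4 ∧ (¬p3 ∨ (p1 → p2))) ∨ p5)):
    ¬((¬p4 ∧ (¬p3 ∨ (p1 → p2))) ∨ p5): α-rule — add ¬(¬p4 ∧ (¬p3 ∨ (p1 → p2))), ¬p5.
    × closes — contains both p5 and ¬p5.
2 branches closed, 1 open.
Each open branch fixes some atoms; the unmentioned ones are free. Counting distinct full assignments: branch {p1=true, p2=true, p4=true, p5=true} (p3) contributes 2 new. Total: 2.

2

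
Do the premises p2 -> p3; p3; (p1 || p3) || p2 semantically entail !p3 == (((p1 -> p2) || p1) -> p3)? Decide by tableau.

Initial set: {(p2 -> p3); p3; ((p1 || p3) || p2); !(!p3 == (((p1 -> p2) || p1) -> p3))}.
(p2 -> p3): β-rule — branch into !p2  //  p3.
  branch 1 (add !p2):
    ((p1 || p3) || p2): β-rule — branch into (p1 || p3)  //  p2.
      branch 1.1 (add (p1 || p3)):
        !(!p3 == (((p1 -> p2) || p1) -> p3)): β-rule — branch into !p3, !(((p1 -> p2) || p1) -> p3)  //  !!p3, (((p1 -> p2) || p1) -> p3).
          branch 1.1.1 (add !p3, !(((p1 -> p2) || p1) -> p3)):
            × closes — contains both p3 and !p3.
          branch 1.1.2 (add !!p3, (((p1 -> p2) || p1) -> p3)):
            (p1 || p3): β-rule — branch into p1  //  p3.
              branch 1.1.2.1 (add p1):
                (((p1 -> p2) || p1) -> p3): β-rule — branch into !((p1 -> p2) || p1)  //  p3.
                  branch 1.1.2.1.1 (add !((p1 -> p2) || p1)):
                    !((p1 -> p2) || p1): α-rule — add !(p1 -> p2), !p1.
                    × closes — contains both p1 and !p1.
                  branch 1.1.2.1.2 (add p3):
                    ○ open, literals {p1=true, p2=false, p3=true}.
              branch 1.1.2.2 (add p3):
                (((p1 -> p2) || p1) -> p3): β-rule — branch into !((p1 -> p2) || p1)  //  p3.
                  branch 1.1.2.2.1 (add !((p1 -> p2) || p1)):
                    !((p1 -> p2) || p1): α-rule — add !(p1 -> p2), !p1.
                    !(p1 -> p2): α-rule — add p1, !p2.
                    × closes — contains both p1 and !p1.
                  branch 1.1.2.2.2 (add p3):
                    ○ open, literals {p2=false, p3=true}.
      branch 1.2 (add p2):
        × closes — contains both p2 and !p2.
  branch 2 (add p3):
    ((p1 || p3) || p2): β-rule — branch into (p1 || p3)  //  p2.
      branch 2.1 (add (p1 || p3)):
        !(!p3 == (((p1 -> p2) || p1) -> p3)): β-rule — branch into !p3, !(((p1 -> p2) || p1) -> p3)  //  !!p3, (((p1 -> p2) || p1) -> p3).
          branch 2.1.1 (add !p3, !(((p1 -> p2) || p1) -> p3)):
            × closes — contains both p3 and !p3.
          branch 2.1.2 (add !!p3, (((p1 -> p2) || p1) -> p3)):
            (p1 || p3): β-rule — branch into p1  //  p3.
              branch 2.1.2.1 (add p1):
                (((p1 -> p2) || p1) -> p3): β-rule — branch into !((p1 -> p2) || p1)  //  p3.
                  branch 2.1.2.1.1 (add !((p1 -> p2) || p1)):
                    !((p1 -> p2) || p1): α-rule — add !(p1 -> p2), !p1.
                    × closes — contains both p1 and !p1.
                  branch 2.1.2.1.2 (add p3):
                    ○ open, literals {p1=true, p3=true}.
              branch 2.1.2.2 (add p3):
                (((p1 -> p2) || p1) -> p3): β-rule — branch into !((p1 -> p2) || p1)  //  p3.
                  branch 2.1.2.2.1 (add !((p1 -> p2) || p1)):
                    !((p1 -> p2) || p1): α-rule — add !(p1 -> p2), !p1.
                    !(p1 -> p2): α-rule — add p1, !p2.
                    × closes — contains both p1 and !p1.
                  branch 2.1.2.2.2 (add p3):
                    ○ open, literals {p3=true}.
      branch 2.2 (add p2):
        !(!p3 == (((p1 -> p2) || p1) -> p3)): β-rule — branch into !p3, !(((p1 -> p2) || p1) -> p3)  //  !!p3, (((p1 -> p2) || p1) -> p3).
          branch 2.2.1 (add !p3, !(((p1 -> p2) || p1) -> p3)):
            × closes — contains both p3 and !p3.
          branch 2.2.2 (add !!p3, (((p1 -> p2) || p1) -> p3)):
            (((p1 -> p2) || p1) -> p3): β-rule — branch into !((p1 -> p2) || p1)  //  p3.
              branch 2.2.2.1 (add !((p1 -> p2) || p1)):
                !((p1 -> p2) || p1): α-rule — add !(p1 -> p2), !p1.
                !(p1 -> p2): α-rule — add p1, !p2.
                × closes — contains both p1 and !p1.
              branch 2.2.2.2 (add p3):
                ○ open, literals {p2=true, p3=true}.
9 branches closed, 5 open.
An open branch gives a countermodel: p1=true, p2=false, p3=true (unmentioned atoms arbitrary); the premises hold there but the conclusion fails.

No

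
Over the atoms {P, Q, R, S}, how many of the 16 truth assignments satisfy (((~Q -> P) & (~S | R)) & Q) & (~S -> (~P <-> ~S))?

4

Initial set: {((((~Q -> P) & (~S | R)) & Q) & (~S -> (~P <-> ~S)))}.
((((~Q -> P) & (~S | R)) & Q) & (~S -> (~P <-> ~S))): α-rule — add (((~Q -> P) & (~S | R)) & Q), (~S -> (~P <-> ~S)).
(((~Q -> P) & (~S | R)) & Q): α-rule — add ((~Q -> P) & (~S | R)), Q.
((~Q -> P) & (~S | R)): α-rule — add (~Q -> P), (~S | R).
(~S -> (~P <-> ~S)): β-rule — branch into ~~S  //  (~P <-> ~S).
  branch 1 (add ~~S):
    (~Q -> P): β-rule — branch into ~~Q  //  P.
      branch 1.1 (add ~~Q):
        (~S | R): β-rule — branch into ~S  //  R.
          branch 1.1.1 (add ~S):
            × closes — contains both S and ~S.
          branch 1.1.2 (add R):
            ○ open, literals {Q=T, R=T, S=T}.
      branch 1.2 (add P):
        (~S | R): β-rule — branch into ~S  //  R.
          branch 1.2.1 (add ~S):
            × closes — contains both S and ~S.
          branch 1.2.2 (add R):
            ○ open, literals {P=T, Q=T, R=T, S=T}.
  branch 2 (add (~P <-> ~S)):
    (~Q -> P): β-rule — branch into ~~Q  //  P.
      branch 2.1 (add ~~Q):
        (~S | R): β-rule — branch into ~S  //  R.
          branch 2.1.1 (add ~S):
            (~P <-> ~S): β-rule — branch into ~P, ~S  //  ~~P, ~~S.
              branch 2.1.1.1 (add ~P, ~S):
                ○ open, literals {P=F, Q=T, S=F}.
              branch 2.1.1.2 (add ~~P, ~~S):
                × closes — contains both S and ~S.
          branch 2.1.2 (add R):
            (~P <-> ~S): β-rule — branch into ~P, ~S  //  ~~P, ~~S.
              branch 2.1.2.1 (add ~P, ~S):
                ○ open, literals {P=F, Q=T, R=T, S=F}.
              branch 2.1.2.2 (add ~~P, ~~S):
                ○ open, literals {P=T, Q=T, R=T, S=T}.
      branch 2.2 (add P):
        (~S | R): β-rule — branch into ~S  //  R.
          branch 2.2.1 (add ~S):
            (~P <-> ~S): β-rule — branch into ~P, ~S  //  ~~P, ~~S.
              branch 2.2.1.1 (add ~P, ~S):
                × closes — contains both P and ~P.
              branch 2.2.1.2 (add ~~P, ~~S):
                × closes — contains both S and ~S.
          branch 2.2.2 (add R):
            (~P <-> ~S): β-rule — branch into ~P, ~S  //  ~~P, ~~S.
              branch 2.2.2.1 (add ~P, ~S):
                × closes — contains both P and ~P.
              branch 2.2.2.2 (add ~~P, ~~S):
                ○ open, literals {P=T, Q=T, R=T, S=T}.
6 branches closed, 6 open.
Each open branch fixes some atoms; the unmentioned ones are free. Counting distinct full assignments: branch {Q=T, R=T, S=T} (P) contributes 2 new; branch {P=T, Q=T, R=T, S=T} (none free) contributes 0 new; branch {P=F, Q=T, S=F} (R) contributes 2 new; branch {P=F, Q=T, R=T, S=F} (none free) contributes 0 new; branch {P=T, Q=T, R=T, S=T} (none free) contributes 0 new; branch {P=T, Q=T, R=T, S=T} (none free) contributes 0 new. Total: 4.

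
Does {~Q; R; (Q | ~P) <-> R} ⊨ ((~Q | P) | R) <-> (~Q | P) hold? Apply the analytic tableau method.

Initial set: {~Q; R; ((Q | ~P) <-> R); ~(((~Q | P) | R) <-> (~Q | P))}.
((Q | ~P) <-> R): β-rule — branch into (Q | ~P), R  //  ~(Q | ~P), ~R.
  branch 1 (add (Q | ~P), R):
    ~(((~Q | P) | R) <-> (~Q | P)): β-rule — branch into ((~Q | P) | R), ~(~Q | P)  //  ~((~Q | P) | R), (~Q | P).
      branch 1.1 (add ((~Q | P) | R), ~(~Q | P)):
        ~(~Q | P): α-rule — add ~~Q, ~P.
        × closes — contains both Q and ~Q.
      branch 1.2 (add ~((~Q | P) | R), (~Q | P)):
        ~((~Q | P) | R): α-rule — add ~(~Q | P), ~R.
        × closes — contains both R and ~R.
  branch 2 (add ~(Q | ~P), ~R):
    × closes — contains both R and ~R.
All 3 branches close.
Every branch closed, so the premises entail the conclusion.

Yes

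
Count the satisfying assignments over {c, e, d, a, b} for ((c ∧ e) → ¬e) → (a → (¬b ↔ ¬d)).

26

Initial set: {(((c ∧ e) → ¬e) → (a → (¬b ↔ ¬d)))}.
(((c ∧ e) → ¬e) → (a → (¬b ↔ ¬d))): β-rule — branch into ¬((c ∧ e) → ¬e)  //  (a → (¬b ↔ ¬d)).
  branch 1 (add ¬((c ∧ e) → ¬e)):
    ¬((c ∧ e) → ¬e): α-rule — add (c ∧ e), ¬¬e.
    (c ∧ e): α-rule — add c, e.
    ○ open, literals {c=true, e=true}.
  branch 2 (add (a → (¬b ↔ ¬d))):
    (a → (¬b ↔ ¬d)): β-rule — branch into ¬a  //  (¬b ↔ ¬d).
      branch 2.1 (add ¬a):
        ○ open, literals {a=false}.
      branch 2.2 (add (¬b ↔ ¬d)):
        (¬b ↔ ¬d): β-rule — branch into ¬b, ¬d  //  ¬¬b, ¬¬d.
          branch 2.2.1 (add ¬b, ¬d):
            ○ open, literals {b=false, d=false}.
          branch 2.2.2 (add ¬¬b, ¬¬d):
            ○ open, literals {b=true, d=true}.
0 branches closed, 4 open.
Each open branch fixes some atoms; the unmentioned ones are free. Counting distinct full assignments: branch {c=true, e=true} (d, a, b) contributes 8 new; branch {a=false} (c, e, d, b) contributes 12 new; branch {b=false, d=false} (c, e, a) contributes 3 new; branch {b=true, d=true} (c, e, a) contributes 3 new. Total: 26.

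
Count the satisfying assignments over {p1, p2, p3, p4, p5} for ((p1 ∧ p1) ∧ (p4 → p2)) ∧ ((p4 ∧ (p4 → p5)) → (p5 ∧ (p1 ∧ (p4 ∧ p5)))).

Initial set: {(((p1 ∧ p1) ∧ (p4 → p2)) ∧ ((p4 ∧ (p4 → p5)) → (p5 ∧ (p1 ∧ (p4 ∧ p5)))))}.
(((p1 ∧ p1) ∧ (p4 → p2)) ∧ ((p4 ∧ (p4 → p5)) → (p5 ∧ (p1 ∧ (p4 ∧ p5))))): α-rule — add ((p1 ∧ p1) ∧ (p4 → p2)), ((p4 ∧ (p4 → p5)) → (p5 ∧ (p1 ∧ (p4 ∧ p5)))).
((p1 ∧ p1) ∧ (p4 → p2)): α-rule — add (p1 ∧ p1), (p4 → p2).
(p1 ∧ p1): α-rule — add p1, p1.
((p4 ∧ (p4 → p5)) → (p5 ∧ (p1 ∧ (p4 ∧ p5)))): β-rule — branch into ¬(p4 ∧ (p4 → p5))  //  (p5 ∧ (p1 ∧ (p4 ∧ p5))).
  branch 1 (add ¬(p4 ∧ (p4 → p5))):
    (p4 → p2): β-rule — branch into ¬p4  //  p2.
      branch 1.1 (add ¬p4):
        ¬(p4 ∧ (p4 → p5)): β-rule — branch into ¬p4  //  ¬(p4 → p5).
          branch 1.1.1 (add ¬p4):
            ○ open, literals {p1=T, p4=F}.
          branch 1.1.2 (add ¬(p4 → p5)):
            ¬(p4 → p5): α-rule — add p4, ¬p5.
            × closes — contains both p4 and ¬p4.
      branch 1.2 (add p2):
        ¬(p4 ∧ (p4 → p5)): β-rule — branch into ¬p4  //  ¬(p4 → p5).
          branch 1.2.1 (add ¬p4):
            ○ open, literals {p1=T, p2=T, p4=F}.
          branch 1.2.2 (add ¬(p4 → p5)):
            ¬(p4 → p5): α-rule — add p4, ¬p5.
            ○ open, literals {p1=T, p2=T, p4=T, p5=F}.
  branch 2 (add (p5 ∧ (p1 ∧ (p4 ∧ p5)))):
    (p5 ∧ (p1 ∧ (p4 ∧ p5))): α-rule — add p5, (p1 ∧ (p4 ∧ p5)).
    (p1 ∧ (p4 ∧ p5)): α-rule — add p1, (p4 ∧ p5).
    (p4 ∧ p5): α-rule — add p4, p5.
    (p4 → p2): β-rule — branch into ¬p4  //  p2.
      branch 2.1 (add ¬p4):
        × closes — contains both p4 and ¬p4.
      branch 2.2 (add p2):
        ○ open, literals {p1=T, p2=T, p4=T, p5=T}.
2 branches closed, 4 open.
Each open branch fixes some atoms; the unmentioned ones are free. Counting distinct full assignments: branch {p1=T, p4=F} (p2, p3, p5) contributes 8 new; branch {p1=T, p2=T, p4=F} (p3, p5) contributes 0 new; branch {p1=T, p2=T, p4=T, p5=F} (p3) contributes 2 new; branch {p1=T, p2=T, p4=T, p5=T} (p3) contributes 2 new. Total: 12.

12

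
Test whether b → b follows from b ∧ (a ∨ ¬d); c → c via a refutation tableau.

Initial set: {(b ∧ (a ∨ ¬d)); (c → c); ¬(b → b)}.
(b ∧ (a ∨ ¬d)): α-rule — add b, (a ∨ ¬d).
¬(b → b): α-rule — add b, ¬b.
× closes — contains both b and ¬b.
All 1 branch closes.
Every branch closed, so the premises entail the conclusion.

Yes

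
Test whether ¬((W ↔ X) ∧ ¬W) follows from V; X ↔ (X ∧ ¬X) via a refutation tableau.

Initial set: {V; (X ↔ (X ∧ ¬X)); ¬¬((W ↔ X) ∧ ¬W)}.
¬¬((W ↔ X) ∧ ¬W): α-rule — add (W ↔ X), ¬W.
(X ↔ (X ∧ ¬X)): β-rule — branch into X, (X ∧ ¬X)  //  ¬X, ¬(X ∧ ¬X).
  branch 1 (add X, (X ∧ ¬X)):
    (X ∧ ¬X): α-rule — add X, ¬X.
    × closes — contains both X and ¬X.
  branch 2 (add ¬X, ¬(X ∧ ¬X)):
    (W ↔ X): β-rule — branch into W, X  //  ¬W, ¬X.
      branch 2.1 (add W, X):
        × closes — contains both W and ¬W.
      branch 2.2 (add ¬W, ¬X):
        ¬(X ∧ ¬X): β-rule — branch into ¬X  //  ¬¬X.
          branch 2.2.1 (add ¬X):
            ○ open, literals {V=1, W=0, X=0}.
          branch 2.2.2 (add ¬¬X):
            × closes — contains both X and ¬X.
3 branches closed, 1 open.
An open branch gives a countermodel: V=1, W=0, X=0 (unmentioned atoms arbitrary); the premises hold there but the conclusion fails.

No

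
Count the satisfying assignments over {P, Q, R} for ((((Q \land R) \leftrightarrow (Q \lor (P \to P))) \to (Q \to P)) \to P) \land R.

3

Initial set: {(((((Q \land R) \leftrightarrow (Q \lor (P \to P))) \to (Q \to P)) \to P) \land R)}.
(((((Q \land R) \leftrightarrow (Q \lor (P \to P))) \to (Q \to P)) \to P) \land R): α-rule — add ((((Q \land R) \leftrightarrow (Q \lor (P \to P))) \to (Q \to P)) \to P), R.
((((Q \land R) \leftrightarrow (Q \lor (P \to P))) \to (Q \to P)) \to P): β-rule — branch into \lnot (((Q \land R) \leftrightarrow (Q \lor (P \to P))) \to (Q \to P))  //  P.
  branch 1 (add \lnot (((Q \land R) \leftrightarrow (Q \lor (P \to P))) \to (Q \to P))):
    \lnot (((Q \land R) \leftrightarrow (Q \lor (P \to P))) \to (Q \to P)): α-rule — add ((Q \land R) \leftrightarrow (Q \lor (P \to P))), \lnot (Q \to P).
    \lnot (Q \to P): α-rule — add Q, \lnot P.
    ((Q \land R) \leftrightarrow (Q \lor (P \to P))): β-rule — branch into (Q \land R), (Q \lor (P \to P))  //  \lnot (Q \land R), \lnot (Q \lor (P \to P)).
      branch 1.1 (add (Q \land R), (Q \lor (P \to P))):
        (Q \land R): α-rule — add Q, R.
        (Q \lor (P \to P)): β-rule — branch into Q  //  (P \to P).
          branch 1.1.1 (add Q):
            ○ open, literals {P=F, Q=T, R=T}.
          branch 1.1.2 (add (P \to P)):
            (P \to P): β-rule — branch into \lnot P  //  P.
              branch 1.1.2.1 (add \lnot P):
                ○ open, literals {P=F, Q=T, R=T}.
              branch 1.1.2.2 (add P):
                × closes — contains both P and \lnot P.
      branch 1.2 (add \lnot (Q \land R), \lnot (Q \lor (P \to P))):
        \lnot (Q \lor (P \to P)): α-rule — add \lnot Q, \lnot (P \to P).
        × closes — contains both Q and \lnot Q.
  branch 2 (add P):
    ○ open, literals {P=T, R=T}.
2 branches closed, 3 open.
Each open branch fixes some atoms; the unmentioned ones are free. Counting distinct full assignments: branch {P=F, Q=T, R=T} (none free) contributes 1 new; branch {P=F, Q=T, R=T} (none free) contributes 0 new; branch {P=T, R=T} (Q) contributes 2 new. Total: 3.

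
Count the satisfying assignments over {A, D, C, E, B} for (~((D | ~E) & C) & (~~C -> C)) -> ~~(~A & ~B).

17

Initial set: {((~((D | ~E) & C) & (~~C -> C)) -> ~~(~A & ~B))}.
((~((D | ~E) & C) & (~~C -> C)) -> ~~(~A & ~B)): β-rule — branch into ~(~((D | ~E) & C) & (~~C -> C))  //  ~~(~A & ~B).
  branch 1 (add ~(~((D | ~E) & C) & (~~C -> C))):
    ~(~((D | ~E) & C) & (~~C -> C)): β-rule — branch into ~~((D | ~E) & C)  //  ~(~~C -> C).
      branch 1.1 (add ~~((D | ~E) & C)):
        ~~((D | ~E) & C): α-rule — add (D | ~E), C.
        (D | ~E): β-rule — branch into D  //  ~E.
          branch 1.1.1 (add D):
            ○ open, literals {C=1, D=1}.
          branch 1.1.2 (add ~E):
            ○ open, literals {C=1, E=0}.
      branch 1.2 (add ~(~~C -> C)):
        ~(~~C -> C): α-rule — add ~~C, ~C.
        ~~C: drop double negation, giving C.
        × closes — contains both C and ~C.
  branch 2 (add ~~(~A & ~B)):
    ~~(~A & ~B): drop double negation, giving (~A & ~B).
    (~A & ~B): α-rule — add ~A, ~B.
    ○ open, literals {A=0, B=0}.
1 branch closed, 3 open.
Each open branch fixes some atoms; the unmentioned ones are free. Counting distinct full assignments: branch {C=1, D=1} (A, E, B) contributes 8 new; branch {C=1, E=0} (A, D, B) contributes 4 new; branch {A=0, B=0} (D, C, E) contributes 5 new. Total: 17.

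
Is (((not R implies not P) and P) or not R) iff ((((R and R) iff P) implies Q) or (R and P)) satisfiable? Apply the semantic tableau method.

Satisfiable

Initial set: {((((not R implies not P) and P) or not R) iff ((((R and R) iff P) implies Q) or (R and P)))}.
((((not R implies not P) and P) or not R) iff ((((R and R) iff P) implies Q) or (R and P))): β-rule — branch into (((not R implies not P) and P) or not R), ((((R and R) iff P) implies Q) or (R and P))  //  not (((not R implies not P) and P) or not R), not ((((R and R) iff P) implies Q) or (R and P)).
  branch 1 (add (((not R implies not P) and P) or not R), ((((R and R) iff P) implies Q) or (R and P))):
    (((not R implies not P) and P) or not R): β-rule — branch into ((not R implies not P) and P)  //  not R.
      branch 1.1 (add ((not R implies not P) and P)):
        ((not R implies not P) and P): α-rule — add (not R implies not P), P.
        ((((R and R) iff P) implies Q) or (R and P)): β-rule — branch into (((R and R) iff P) implies Q)  //  (R and P).
          branch 1.1.1 (add (((R and R) iff P) implies Q)):
            (not R implies not P): β-rule — branch into not not R  //  not P.
              branch 1.1.1.1 (add not not R):
                (((R and R) iff P) implies Q): β-rule — branch into not ((R and R) iff P)  //  Q.
                  branch 1.1.1.1.1 (add not ((R and R) iff P)):
                    not ((R and R) iff P): β-rule — branch into (R and R), not P  //  not (R and R), P.
                      branch 1.1.1.1.1.1 (add (R and R), not P):
                        × closes — contains both P and not P.
                      branch 1.1.1.1.1.2 (add not (R and R), P):
                        not (R and R): β-rule — branch into not R  //  not R.
                          branch 1.1.1.1.1.2.1 (add not R):
                            × closes — contains both R and not R.
                          branch 1.1.1.1.1.2.2 (add not R):
                            × closes — contains both R and not R.
                  branch 1.1.1.1.2 (add Q):
                    ○ open, literals {P=true, Q=true, R=true}.
              branch 1.1.1.2 (add not P):
                × closes — contains both P and not P.
          branch 1.1.2 (add (R and P)):
            (R and P): α-rule — add R, P.
            (not R implies not P): β-rule — branch into not not R  //  not P.
              branch 1.1.2.1 (add not not R):
                ○ open, literals {P=true, R=true}.
              branch 1.1.2.2 (add not P):
                × closes — contains both P and not P.
      branch 1.2 (add not R):
        ((((R and R) iff P) implies Q) or (R and P)): β-rule — branch into (((R and R) iff P) implies Q)  //  (R and P).
          branch 1.2.1 (add (((R and R) iff P) implies Q)):
            (((R and R) iff P) implies Q): β-rule — branch into not ((R and R) iff P)  //  Q.
              branch 1.2.1.1 (add not ((R and R) iff P)):
                not ((R and R) iff P): β-rule — branch into (R and R), not P  //  not (R and R), P.
                  branch 1.2.1.1.1 (add (R and R), not P):
                    (R and R): α-rule — add R, R.
                    × closes — contains both R and not R.
                  branch 1.2.1.1.2 (add not (R and R), P):
                    not (R and R): β-rule — branch into not R  //  not R.
                      branch 1.2.1.1.2.1 (add not R):
                        ○ open, literals {P=true, R=false}.
                      branch 1.2.1.1.2.2 (add not R):
                        ○ open, literals {P=true, R=false}.
              branch 1.2.1.2 (add Q):
                ○ open, literals {Q=true, R=false}.
          branch 1.2.2 (add (R and P)):
            (R and P): α-rule — add R, P.
            × closes — contains both R and not R.
  branch 2 (add not (((not R implies not P) and P) or not R), not ((((R and R) iff P) implies Q) or (R and P))):
    not (((not R implies not P) and P) or not R): α-rule — add not ((not R implies not P) and P), not not R.
    not ((((R and R) iff P) implies Q) or (R and P)): α-rule — add not (((R and R) iff P) implies Q), not (R and P).
    not (((R and R) iff P) implies Q): α-rule — add ((R and R) iff P), not Q.
    not ((not R implies not P) and P): β-rule — branch into not (not R implies not P)  //  not P.
      branch 2.1 (add not (not R implies not P)):
        not (not R implies not P): α-rule — add not R, not not P.
        × closes — contains both R and not R.
      branch 2.2 (add not P):
        not (R and P): β-rule — branch into not R  //  not P.
          branch 2.2.1 (add not R):
            × closes — contains both R and not R.
          branch 2.2.2 (add not P):
            ((R and R) iff P): β-rule — branch into (R and R), P  //  not (R and R), not P.
              branch 2.2.2.1 (add (R and R), P):
                × closes — contains both P and not P.
              branch 2.2.2.2 (add not (R and R), not P):
                not (R and R): β-rule — branch into not R  //  not R.
                  branch 2.2.2.2.1 (add not R):
                    × closes — contains both R and not R.
                  branch 2.2.2.2.2 (add not R):
                    × closes — contains both R and not R.
12 branches closed, 5 open.
An open branch gives a satisfying assignment: P=true, Q=true, R=true.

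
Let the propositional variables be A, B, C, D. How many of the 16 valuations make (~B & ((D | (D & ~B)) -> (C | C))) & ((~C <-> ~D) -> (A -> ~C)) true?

Initial set: {((~B & ((D | (D & ~B)) -> (C | C))) & ((~C <-> ~D) -> (A -> ~C)))}.
((~B & ((D | (D & ~B)) -> (C | C))) & ((~C <-> ~D) -> (A -> ~C))): α-rule — add (~B & ((D | (D & ~B)) -> (C | C))), ((~C <-> ~D) -> (A -> ~C)).
(~B & ((D | (D & ~B)) -> (C | C))): α-rule — add ~B, ((D | (D & ~B)) -> (C | C)).
((~C <-> ~D) -> (A -> ~C)): β-rule — branch into ~(~C <-> ~D)  //  (A -> ~C).
  branch 1 (add ~(~C <-> ~D)):
    ((D | (D & ~B)) -> (C | C)): β-rule — branch into ~(D | (D & ~B))  //  (C | C).
      branch 1.1 (add ~(D | (D & ~B))):
        ~(D | (D & ~B)): α-rule — add ~D, ~(D & ~B).
        ~(~C <-> ~D): β-rule — branch into ~C, ~~D  //  ~~C, ~D.
          branch 1.1.1 (add ~C, ~~D):
            × closes — contains both D and ~D.
          branch 1.1.2 (add ~~C, ~D):
            ~(D & ~B): β-rule — branch into ~D  //  ~~B.
              branch 1.1.2.1 (add ~D):
                ○ open, literals {B=F, C=T, D=F}.
              branch 1.1.2.2 (add ~~B):
                × closes — contains both B and ~B.
      branch 1.2 (add (C | C)):
        ~(~C <-> ~D): β-rule — branch into ~C, ~~D  //  ~~C, ~D.
          branch 1.2.1 (add ~C, ~~D):
            (C | C): β-rule — branch into C  //  C.
              branch 1.2.1.1 (add C):
                × closes — contains both C and ~C.
              branch 1.2.1.2 (add C):
                × closes — contains both C and ~C.
          branch 1.2.2 (add ~~C, ~D):
            (C | C): β-rule — branch into C  //  C.
              branch 1.2.2.1 (add C):
                ○ open, literals {B=F, C=T, D=F}.
              branch 1.2.2.2 (add C):
                ○ open, literals {B=F, C=T, D=F}.
  branch 2 (add (A -> ~C)):
    ((D | (D & ~B)) -> (C | C)): β-rule — branch into ~(D | (D & ~B))  //  (C | C).
      branch 2.1 (add ~(D | (D & ~B))):
        ~(D | (D & ~B)): α-rule — add ~D, ~(D & ~B).
        (A -> ~C): β-rule — branch into ~A  //  ~C.
          branch 2.1.1 (add ~A):
            ~(D & ~B): β-rule — branch into ~D  //  ~~B.
              branch 2.1.1.1 (add ~D):
                ○ open, literals {A=F, B=F, D=F}.
              branch 2.1.1.2 (add ~~B):
                × closes — contains both B and ~B.
          branch 2.1.2 (add ~C):
            ~(D & ~B): β-rule — branch into ~D  //  ~~B.
              branch 2.1.2.1 (add ~D):
                ○ open, literals {B=F, C=F, D=F}.
              branch 2.1.2.2 (add ~~B):
                × closes — contains both B and ~B.
      branch 2.2 (add (C | C)):
        (A -> ~C): β-rule — branch into ~A  //  ~C.
          branch 2.2.1 (add ~A):
            (C | C): β-rule — branch into C  //  C.
              branch 2.2.1.1 (add C):
                ○ open, literals {A=F, B=F, C=T}.
              branch 2.2.1.2 (add C):
                ○ open, literals {A=F, B=F, C=T}.
          branch 2.2.2 (add ~C):
            (C | C): β-rule — branch into C  //  C.
              branch 2.2.2.1 (add C):
                × closes — contains both C and ~C.
              branch 2.2.2.2 (add C):
                × closes — contains both C and ~C.
8 branches closed, 7 open.
Each open branch fixes some atoms; the unmentioned ones are free. Counting distinct full assignments: branch {B=F, C=T, D=F} (A) contributes 2 new; branch {B=F, C=T, D=F} (A) contributes 0 new; branch {B=F, C=T, D=F} (A) contributes 0 new; branch {A=F, B=F, D=F} (C) contributes 1 new; branch {B=F, C=F, D=F} (A) contributes 1 new; branch {A=F, B=F, C=T} (D) contributes 1 new; branch {A=F, B=F, C=T} (D) contributes 0 new. Total: 5.

5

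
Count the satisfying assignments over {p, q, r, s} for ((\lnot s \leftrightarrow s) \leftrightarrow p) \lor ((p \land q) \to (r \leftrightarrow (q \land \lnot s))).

14

Initial set: {T (((\lnot s \leftrightarrow s) \leftrightarrow p) \lor ((p \land q) \to (r \leftrightarrow (q \land \lnot s))))}.
T (((\lnot s \leftrightarrow s) \leftrightarrow p) \lor ((p \land q) \to (r \leftrightarrow (q \land \lnot s)))): β-rule — branch into T ((\lnot s \leftrightarrow s) \leftrightarrow p)  //  T ((p \land q) \to (r \leftrightarrow (q \land \lnot s))).
  branch 1 (add T ((\lnot s \leftrightarrow s) \leftrightarrow p)):
    T ((\lnot s \leftrightarrow s) \leftrightarrow p): β-rule — branch into T (\lnot s \leftrightarrow s), T p  //  F (\lnot s \leftrightarrow s), F p.
      branch 1.1 (add T (\lnot s \leftrightarrow s), T p):
        T (\lnot s \leftrightarrow s): β-rule — branch into T \lnot s, T s  //  F \lnot s, F s.
          branch 1.1.1 (add T \lnot s, T s):
            × closes — contains both s and \lnot s.
          branch 1.1.2 (add F \lnot s, F s):
            × closes — contains both s and \lnot s.
      branch 1.2 (add F (\lnot s \leftrightarrow s), F p):
        F (\lnot s \leftrightarrow s): β-rule — branch into T \lnot s, F s  //  F \lnot s, T s.
          branch 1.2.1 (add T \lnot s, F s):
            ○ open, literals {p=false, s=false}.
          branch 1.2.2 (add F \lnot s, T s):
            ○ open, literals {p=false, s=true}.
  branch 2 (add T ((p \land q) \to (r \leftrightarrow (q \land \lnot s)))):
    T ((p \land q) \to (r \leftrightarrow (q \land \lnot s))): β-rule — branch into F (p \land q)  //  T (r \leftrightarrow (q \land \lnot s)).
      branch 2.1 (add F (p \land q)):
        F (p \land q): β-rule — branch into F p  //  F q.
          branch 2.1.1 (add F p):
            ○ open, literals {p=false}.
          branch 2.1.2 (add F q):
            ○ open, literals {q=false}.
      branch 2.2 (add T (r \leftrightarrow (q \land \lnot s))):
        T (r \leftrightarrow (q \land \lnot s)): β-rule — branch into T r, T (q \land \lnot s)  //  F r, F (q \land \lnot s).
          branch 2.2.1 (add T r, T (q \land \lnot s)):
            T (q \land \lnot s): α-rule — add T q, T \lnot s.
            ○ open, literals {q=true, r=true, s=false}.
          branch 2.2.2 (add F r, F (q \land \lnot s)):
            F (q \land \lnot s): β-rule — branch into F q  //  F \lnot s.
              branch 2.2.2.1 (add F q):
                ○ open, literals {q=false, r=false}.
              branch 2.2.2.2 (add F \lnot s):
                ○ open, literals {r=false, s=true}.
2 branches closed, 7 open.
Each open branch fixes some atoms; the unmentioned ones are free. Counting distinct full assignments: branch {p=false, s=false} (q, r) contributes 4 new; branch {p=false, s=true} (q, r) contributes 4 new; branch {p=false} (q, r, s) contributes 0 new; branch {q=false} (p, r, s) contributes 4 new; branch {q=true, r=true, s=false} (p) contributes 1 new; branch {q=false, r=false} (p, s) contributes 0 new; branch {r=false, s=true} (p, q) contributes 1 new. Total: 14.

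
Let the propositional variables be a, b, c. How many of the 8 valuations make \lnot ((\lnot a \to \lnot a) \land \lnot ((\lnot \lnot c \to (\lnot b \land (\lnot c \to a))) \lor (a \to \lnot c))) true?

Initial set: {\lnot ((\lnot a \to \lnot a) \land \lnot ((\lnot \lnot c \to (\lnot b \land (\lnot c \to a))) \lor (a \to \lnot c)))}.
\lnot ((\lnot a \to \lnot a) \land \lnot ((\lnot \lnot c \to (\lnot b \land (\lnot c \to a))) \lor (a \to \lnot c))): β-rule — branch into \lnot (\lnot a \to \lnot a)  //  \lnot \lnot ((\lnot \lnot c \to (\lnot b \land (\lnot c \to a))) \lor (a \to \lnot c)).
  branch 1 (add \lnot (\lnot a \to \lnot a)):
    \lnot (\lnot a \to \lnot a): α-rule — add \lnot a, \lnot \lnot a.
    × closes — contains both a and \lnot a.
  branch 2 (add \lnot \lnot ((\lnot \lnot c \to (\lnot b \land (\lnot c \to a))) \lor (a \to \lnot c))):
    \lnot \lnot ((\lnot \lnot c \to (\lnot b \land (\lnot c \to a))) \lor (a \to \lnot c)): β-rule — branch into (\lnot \lnot c \to (\lnot b \land (\lnot c \to a)))  //  (a \to \lnot c).
      branch 2.1 (add (\lnot \lnot c \to (\lnot b \land (\lnot c \to a)))):
        (\lnot \lnot c \to (\lnot b \land (\lnot c \to a))): β-rule — branch into \lnot \lnot \lnot c  //  (\lnot b \land (\lnot c \to a)).
          branch 2.1.1 (add \lnot \lnot \lnot c):
            \lnot \lnot \lnot c: drop double negation, giving \lnot c.
            ○ open, literals {c=0}.
          branch 2.1.2 (add (\lnot b \land (\lnot c \to a))):
            (\lnot b \land (\lnot c \to a)): α-rule — add \lnot b, (\lnot c \to a).
            (\lnot c \to a): β-rule — branch into \lnot \lnot c  //  a.
              branch 2.1.2.1 (add \lnot \lnot c):
                ○ open, literals {b=0, c=1}.
              branch 2.1.2.2 (add a):
                ○ open, literals {a=1, b=0}.
      branch 2.2 (add (a \to \lnot c)):
        (a \to \lnot c): β-rule — branch into \lnot a  //  \lnot c.
          branch 2.2.1 (add \lnot a):
            ○ open, literals {a=0}.
          branch 2.2.2 (add \lnot c):
            ○ open, literals {c=0}.
1 branch closed, 5 open.
Each open branch fixes some atoms; the unmentioned ones are free. Counting distinct full assignments: branch {c=0} (a, b) contributes 4 new; branch {b=0, c=1} (a) contributes 2 new; branch {a=1, b=0} (c) contributes 0 new; branch {a=0} (b, c) contributes 1 new; branch {c=0} (a, b) contributes 0 new. Total: 7.

7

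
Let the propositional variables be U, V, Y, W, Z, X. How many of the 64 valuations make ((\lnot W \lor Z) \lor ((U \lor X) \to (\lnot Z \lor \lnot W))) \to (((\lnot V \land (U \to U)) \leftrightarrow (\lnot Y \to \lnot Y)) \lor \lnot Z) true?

48

Initial set: {T (((\lnot W \lor Z) \lor ((U \lor X) \to (\lnot Z \lor \lnot W))) \to (((\lnot V \land (U \to U)) \leftrightarrow (\lnot Y \to \lnot Y)) \lor \lnot Z))}.
T (((\lnot W \lor Z) \lor ((U \lor X) \to (\lnot Z \lor \lnot W))) \to (((\lnot V \land (U \to U)) \leftrightarrow (\lnot Y \to \lnot Y)) \lor \lnot Z)): β-rule — branch into F ((\lnot W \lor Z) \lor ((U \lor X) \to (\lnot Z \lor \lnot W)))  //  T (((\lnot V \land (U \to U)) \leftrightarrow (\lnot Y \to \lnot Y)) \lor \lnot Z).
  branch 1 (add F ((\lnot W \lor Z) \lor ((U \lor X) \to (\lnot Z \lor \lnot W)))):
    F ((\lnot W \lor Z) \lor ((U \lor X) \to (\lnot Z \lor \lnot W))): α-rule — add F (\lnot W \lor Z), F ((U \lor X) \to (\lnot Z \lor \lnot W)).
    F (\lnot W \lor Z): α-rule — add F \lnot W, F Z.
    F ((U \lor X) \to (\lnot Z \lor \lnot W)): α-rule — add T (U \lor X), F (\lnot Z \lor \lnot W).
    F (\lnot Z \lor \lnot W): α-rule — add F \lnot Z, F \lnot W.
    × closes — contains both Z and \lnot Z.
  branch 2 (add T (((\lnot V \land (U \to U)) \leftrightarrow (\lnot Y \to \lnot Y)) \lor \lnot Z)):
    T (((\lnot V \land (U \to U)) \leftrightarrow (\lnot Y \to \lnot Y)) \lor \lnot Z): β-rule — branch into T ((\lnot V \land (U \to U)) \leftrightarrow (\lnot Y \to \lnot Y))  //  T \lnot Z.
      branch 2.1 (add T ((\lnot V \land (U \to U)) \leftrightarrow (\lnot Y \to \lnot Y))):
        T ((\lnot V \land (U \to U)) \leftrightarrow (\lnot Y \to \lnot Y)): β-rule — branch into T (\lnot V \land (U \to U)), T (\lnot Y \to \lnot Y)  //  F (\lnot V \land (U \to U)), F (\lnot Y \to \lnot Y).
          branch 2.1.1 (add T (\lnot V \land (U \to U)), T (\lnot Y \to \lnot Y)):
            T (\lnot V \land (U \to U)): α-rule — add T \lnot V, T (U \to U).
            T (\lnot Y \to \lnot Y): β-rule — branch into F \lnot Y  //  T \lnot Y.
              branch 2.1.1.1 (add F \lnot Y):
                T (U \to U): β-rule — branch into F U  //  T U.
                  branch 2.1.1.1.1 (add F U):
                    ○ open, literals {U=0, V=0, Y=1}.
                  branch 2.1.1.1.2 (add T U):
                    ○ open, literals {U=1, V=0, Y=1}.
              branch 2.1.1.2 (add T \lnot Y):
                T (U \to U): β-rule — branch into F U  //  T U.
                  branch 2.1.1.2.1 (add F U):
                    ○ open, literals {U=0, V=0, Y=0}.
                  branch 2.1.1.2.2 (add T U):
                    ○ open, literals {U=1, V=0, Y=0}.
          branch 2.1.2 (add F (\lnot V \land (U \to U)), F (\lnot Y \to \lnot Y)):
            F (\lnot Y \to \lnot Y): α-rule — add T \lnot Y, F \lnot Y.
            × closes — contains both Y and \lnot Y.
      branch 2.2 (add T \lnot Z):
        ○ open, literals {Z=0}.
2 branches closed, 5 open.
Each open branch fixes some atoms; the unmentioned ones are free. Counting distinct full assignments: branch {U=0, V=0, Y=1} (W, Z, X) contributes 8 new; branch {U=1, V=0, Y=1} (W, Z, X) contributes 8 new; branch {U=0, V=0, Y=0} (W, Z, X) contributes 8 new; branch {U=1, V=0, Y=0} (W, Z, X) contributes 8 new; branch {Z=0} (U, V, Y, W, X) contributes 16 new. Total: 48.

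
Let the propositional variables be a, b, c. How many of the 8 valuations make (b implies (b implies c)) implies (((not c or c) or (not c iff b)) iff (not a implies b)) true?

Initial set: {((b implies (b implies c)) implies (((not c or c) or (not c iff b)) iff (not a implies b)))}.
((b implies (b implies c)) implies (((not c or c) or (not c iff b)) iff (not a implies b))): β-rule — branch into not (b implies (b implies c))  //  (((not c or c) or (not c iff b)) iff (not a implies b)).
  branch 1 (add not (b implies (b implies c))):
    not (b implies (b implies c)): α-rule — add b, not (b implies c).
    not (b implies c): α-rule — add b, not c.
    ○ open, literals {b=1, c=0}.
  branch 2 (add (((not c or c) or (not c iff b)) iff (not a implies b))):
    (((not c or c) or (not c iff b)) iff (not a implies b)): β-rule — branch into ((not c or c) or (not c iff b)), (not a implies b)  //  not ((not c or c) or (not c iff b)), not (not a implies b).
      branch 2.1 (add ((not c or c) or (not c iff b)), (not a implies b)):
        ((not c or c) or (not c iff b)): β-rule — branch into (not c or c)  //  (not c iff b).
          branch 2.1.1 (add (not c or c)):
            (not a implies b): β-rule — branch into not not a  //  b.
              branch 2.1.1.1 (add not not a):
                (not c or c): β-rule — branch into not c  //  c.
                  branch 2.1.1.1.1 (add not c):
                    ○ open, literals {a=1, c=0}.
                  branch 2.1.1.1.2 (add c):
                    ○ open, literals {a=1, c=1}.
              branch 2.1.1.2 (add b):
                (not c or c): β-rule — branch into not c  //  c.
                  branch 2.1.1.2.1 (add not c):
                    ○ open, literals {b=1, c=0}.
                  branch 2.1.1.2.2 (add c):
                    ○ open, literals {b=1, c=1}.
          branch 2.1.2 (add (not c iff b)):
            (not a implies b): β-rule — branch into not not a  //  b.
              branch 2.1.2.1 (add not not a):
                (not c iff b): β-rule — branch into not c, b  //  not not c, not b.
                  branch 2.1.2.1.1 (add not c, b):
                    ○ open, literals {a=1, b=1, c=0}.
                  branch 2.1.2.1.2 (add not not c, not b):
                    ○ open, literals {a=1, b=0, c=1}.
              branch 2.1.2.2 (add b):
                (not c iff b): β-rule — branch into not c, b  //  not not c, not b.
                  branch 2.1.2.2.1 (add not c, b):
                    ○ open, literals {b=1, c=0}.
                  branch 2.1.2.2.2 (add not not c, not b):
                    × closes — contains both b and not b.
      branch 2.2 (add not ((not c or c) or (not c iff b)), not (not a implies b)):
        not ((not c or c) or (not c iff b)): α-rule — add not (not c or c), not (not c iff b).
        not (not a implies b): α-rule — add not a, not b.
        not (not c or c): α-rule — add not not c, not c.
        × closes — contains both c and not c.
2 branches closed, 8 open.
Each open branch fixes some atoms; the unmentioned ones are free. Counting distinct full assignments: branch {b=1, c=0} (a) contributes 2 new; branch {a=1, c=0} (b) contributes 1 new; branch {a=1, c=1} (b) contributes 2 new; branch {b=1, c=0} (a) contributes 0 new; branch {b=1, c=1} (a) contributes 1 new; branch {a=1, b=1, c=0} (none free) contributes 0 new; branch {a=1, b=0, c=1} (none free) contributes 0 new; branch {b=1, c=0} (a) contributes 0 new. Total: 6.

6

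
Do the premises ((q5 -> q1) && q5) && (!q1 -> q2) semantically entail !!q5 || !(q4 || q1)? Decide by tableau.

Yes

Initial set: {T (((q5 -> q1) && q5) && (!q1 -> q2)); F (!!q5 || !(q4 || q1))}.
T (((q5 -> q1) && q5) && (!q1 -> q2)): α-rule — add T ((q5 -> q1) && q5), T (!q1 -> q2).
F (!!q5 || !(q4 || q1)): α-rule — add F !!q5, F !(q4 || q1).
T ((q5 -> q1) && q5): α-rule — add T (q5 -> q1), T q5.
F !!q5: drop double negation, giving F q5.
× closes — contains both q5 and !q5.
All 1 branch closes.
Every branch closed, so the premises entail the conclusion.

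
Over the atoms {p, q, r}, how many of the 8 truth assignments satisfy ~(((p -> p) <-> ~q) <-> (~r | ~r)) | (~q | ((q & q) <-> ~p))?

7

Initial set: {(~(((p -> p) <-> ~q) <-> (~r | ~r)) | (~q | ((q & q) <-> ~p)))}.
(~(((p -> p) <-> ~q) <-> (~r | ~r)) | (~q | ((q & q) <-> ~p))): β-rule — branch into ~(((p -> p) <-> ~q) <-> (~r | ~r))  //  (~q | ((q & q) <-> ~p)).
  branch 1 (add ~(((p -> p) <-> ~q) <-> (~r | ~r))):
    ~(((p -> p) <-> ~q) <-> (~r | ~r)): β-rule — branch into ((p -> p) <-> ~q), ~(~r | ~r)  //  ~((p -> p) <-> ~q), (~r | ~r).
      branch 1.1 (add ((p -> p) <-> ~q), ~(~r | ~r)):
        ~(~r | ~r): α-rule — add ~~r, ~~r.
        ((p -> p) <-> ~q): β-rule — branch into (p -> p), ~q  //  ~(p -> p), ~~q.
          branch 1.1.1 (add (p -> p), ~q):
            (p -> p): β-rule — branch into ~p  //  p.
              branch 1.1.1.1 (add ~p):
                ○ open, literals {p=false, q=false, r=true}.
              branch 1.1.1.2 (add p):
                ○ open, literals {p=true, q=false, r=true}.
          branch 1.1.2 (add ~(p -> p), ~~q):
            ~(p -> p): α-rule — add p, ~p.
            × closes — contains both p and ~p.
      branch 1.2 (add ~((p -> p) <-> ~q), (~r | ~r)):
        ~((p -> p) <-> ~q): β-rule — branch into (p -> p), ~~q  //  ~(p -> p), ~q.
          branch 1.2.1 (add (p -> p), ~~q):
            (~r | ~r): β-rule — branch into ~r  //  ~r.
              branch 1.2.1.1 (add ~r):
                (p -> p): β-rule — branch into ~p  //  p.
                  branch 1.2.1.1.1 (add ~p):
                    ○ open, literals {p=false, q=true, r=false}.
                  branch 1.2.1.1.2 (add p):
                    ○ open, literals {p=true, q=true, r=false}.
              branch 1.2.1.2 (add ~r):
                (p -> p): β-rule — branch into ~p  //  p.
                  branch 1.2.1.2.1 (add ~p):
                    ○ open, literals {p=false, q=true, r=false}.
                  branch 1.2.1.2.2 (add p):
                    ○ open, literals {p=true, q=true, r=false}.
          branch 1.2.2 (add ~(p -> p), ~q):
            ~(p -> p): α-rule — add p, ~p.
            × closes — contains both p and ~p.
  branch 2 (add (~q | ((q & q) <-> ~p))):
    (~q | ((q & q) <-> ~p)): β-rule — branch into ~q  //  ((q & q) <-> ~p).
      branch 2.1 (add ~q):
        ○ open, literals {q=false}.
      branch 2.2 (add ((q & q) <-> ~p)):
        ((q & q) <-> ~p): β-rule — branch into (q & q), ~p  //  ~(q & q), ~~p.
          branch 2.2.1 (add (q & q), ~p):
            (q & q): α-rule — add q, q.
            ○ open, literals {p=false, q=true}.
          branch 2.2.2 (add ~(q & q), ~~p):
            ~(q & q): β-rule — branch into ~q  //  ~q.
              branch 2.2.2.1 (add ~q):
                ○ open, literals {p=true, q=false}.
              branch 2.2.2.2 (add ~q):
                ○ open, literals {p=true, q=false}.
2 branches closed, 10 open.
Each open branch fixes some atoms; the unmentioned ones are free. Counting distinct full assignments: branch {p=false, q=false, r=true} (none free) contributes 1 new; branch {p=true, q=false, r=true} (none free) contributes 1 new; branch {p=false, q=true, r=false} (none free) contributes 1 new; branch {p=true, q=true, r=false} (none free) contributes 1 new; branch {p=false, q=true, r=false} (none free) contributes 0 new; branch {p=true, q=true, r=false} (none free) contributes 0 new; branch {q=false} (p, r) contributes 2 new; branch {p=false, q=true} (r) contributes 1 new; branch {p=true, q=false} (r) contributes 0 new; branch {p=true, q=false} (r) contributes 0 new. Total: 7.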